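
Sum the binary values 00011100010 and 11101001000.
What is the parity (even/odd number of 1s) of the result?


00011100010 = 226
11101001000 = 1864
Sum = 2090 = 100000101010
1s count = 4

even parity (4 ones in 100000101010)


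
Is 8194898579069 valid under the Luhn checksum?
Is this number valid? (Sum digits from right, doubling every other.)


Luhn sum = 81
81 mod 10 = 1

Invalid (Luhn sum mod 10 = 1)


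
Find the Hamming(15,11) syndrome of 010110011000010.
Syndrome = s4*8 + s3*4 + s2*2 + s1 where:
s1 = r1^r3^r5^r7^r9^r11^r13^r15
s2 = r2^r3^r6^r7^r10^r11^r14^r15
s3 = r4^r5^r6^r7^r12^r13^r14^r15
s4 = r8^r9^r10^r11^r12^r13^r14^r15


s1=0, s2=0, s3=1, s4=1

Syndrome = 12 (error at position 12)


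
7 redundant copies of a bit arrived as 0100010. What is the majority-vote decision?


Ones: 2 out of 7
Threshold: 4

0 (2/7 voted 1)


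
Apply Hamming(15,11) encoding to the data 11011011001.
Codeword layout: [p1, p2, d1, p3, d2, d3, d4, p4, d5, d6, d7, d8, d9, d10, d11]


Parity bits: p1=0, p2=0, p3=0, p4=0

001010101011001


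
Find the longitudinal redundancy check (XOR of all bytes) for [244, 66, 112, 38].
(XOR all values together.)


XOR chain: 244 ^ 66 ^ 112 ^ 38 = 224

224


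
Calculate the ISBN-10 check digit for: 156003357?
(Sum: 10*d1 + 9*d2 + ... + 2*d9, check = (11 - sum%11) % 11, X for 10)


Weighted sum: 159
159 mod 11 = 5

Check digit: 6


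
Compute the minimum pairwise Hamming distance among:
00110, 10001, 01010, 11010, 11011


Comparing all pairs, minimum distance: 1
Can detect 0 errors, correct 0 errors

1


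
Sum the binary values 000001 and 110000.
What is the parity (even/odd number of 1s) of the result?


000001 = 1
110000 = 48
Sum = 49 = 110001
1s count = 3

odd parity (3 ones in 110001)


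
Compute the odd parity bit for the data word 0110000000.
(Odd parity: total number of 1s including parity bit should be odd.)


Number of 1s in data: 2
Parity bit: 1

1


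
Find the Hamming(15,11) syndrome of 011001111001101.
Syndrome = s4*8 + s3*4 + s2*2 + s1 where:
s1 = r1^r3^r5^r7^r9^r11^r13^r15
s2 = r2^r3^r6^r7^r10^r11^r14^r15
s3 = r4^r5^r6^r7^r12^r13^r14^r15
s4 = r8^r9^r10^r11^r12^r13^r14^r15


s1=1, s2=1, s3=1, s4=1

Syndrome = 15 (error at position 15)


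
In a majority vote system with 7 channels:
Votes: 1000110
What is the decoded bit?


Ones: 3 out of 7
Threshold: 4

0 (3/7 voted 1)


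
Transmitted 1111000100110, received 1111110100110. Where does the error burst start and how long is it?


XOR: 0000110000000

Burst at position 4, length 2


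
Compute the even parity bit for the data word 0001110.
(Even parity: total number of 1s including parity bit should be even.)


Number of 1s in data: 3
Parity bit: 1

1


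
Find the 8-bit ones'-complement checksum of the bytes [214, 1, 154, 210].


Sum = 579 mod 256 = 67
Complement = 188

188


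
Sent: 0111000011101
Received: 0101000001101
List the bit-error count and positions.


XOR: 0010000010000

2 error(s) at position(s): 2, 8


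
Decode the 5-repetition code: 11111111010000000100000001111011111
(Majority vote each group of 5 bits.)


Groups: 11111, 11101, 00000, 00100, 00000, 11110, 11111
Majority votes: 1100011

1100011


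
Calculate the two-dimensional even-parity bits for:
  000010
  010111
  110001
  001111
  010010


Row parities: 10100
Column parities: 111001

Row P: 10100, Col P: 111001, Corner: 0


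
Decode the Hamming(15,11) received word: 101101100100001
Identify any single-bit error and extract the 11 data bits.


Syndrome = 2: error at position 2

Data: 10110100001 (corrected bit 2)


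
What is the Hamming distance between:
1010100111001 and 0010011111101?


XOR: 1000111000100
Count of 1s: 5

5


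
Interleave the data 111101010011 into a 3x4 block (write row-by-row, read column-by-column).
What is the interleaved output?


Matrix:
  1111
  0101
  0011
Read columns: 100110101111

100110101111


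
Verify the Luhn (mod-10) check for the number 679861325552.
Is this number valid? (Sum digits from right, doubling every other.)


Luhn sum = 48
48 mod 10 = 8

Invalid (Luhn sum mod 10 = 8)


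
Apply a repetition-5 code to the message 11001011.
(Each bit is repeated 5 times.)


Each bit -> 5 copies

1111111111000000000011111000001111111111


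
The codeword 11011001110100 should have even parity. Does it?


Number of 1s: 8

Yes, parity is correct (8 ones)


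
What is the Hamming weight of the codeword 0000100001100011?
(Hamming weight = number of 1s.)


Counting 1s in 0000100001100011

5


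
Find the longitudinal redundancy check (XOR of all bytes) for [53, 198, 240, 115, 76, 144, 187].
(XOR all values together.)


XOR chain: 53 ^ 198 ^ 240 ^ 115 ^ 76 ^ 144 ^ 187 = 23

23


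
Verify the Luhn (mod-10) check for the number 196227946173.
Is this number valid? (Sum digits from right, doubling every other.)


Luhn sum = 52
52 mod 10 = 2

Invalid (Luhn sum mod 10 = 2)


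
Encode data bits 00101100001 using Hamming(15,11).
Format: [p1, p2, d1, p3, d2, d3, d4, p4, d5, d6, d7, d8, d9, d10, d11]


Parity bits: p1=0, p2=1, p3=0, p4=1

010001011100001


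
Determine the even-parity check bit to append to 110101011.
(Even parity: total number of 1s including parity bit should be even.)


Number of 1s in data: 6
Parity bit: 0

0


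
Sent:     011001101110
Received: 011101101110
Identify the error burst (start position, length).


XOR: 000100000000

Burst at position 3, length 1


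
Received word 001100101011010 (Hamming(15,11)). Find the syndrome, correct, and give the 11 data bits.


Syndrome = 0: no error detected

Data: 10011011010 (no errors)


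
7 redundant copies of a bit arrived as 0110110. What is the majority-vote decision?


Ones: 4 out of 7
Threshold: 4

1 (4/7 voted 1)


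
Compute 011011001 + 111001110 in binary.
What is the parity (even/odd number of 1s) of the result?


011011001 = 217
111001110 = 462
Sum = 679 = 1010100111
1s count = 6

even parity (6 ones in 1010100111)


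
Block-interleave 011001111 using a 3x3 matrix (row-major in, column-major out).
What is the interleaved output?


Matrix:
  011
  001
  111
Read columns: 001101111

001101111


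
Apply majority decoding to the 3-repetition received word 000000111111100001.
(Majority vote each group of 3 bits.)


Groups: 000, 000, 111, 111, 100, 001
Majority votes: 001100

001100


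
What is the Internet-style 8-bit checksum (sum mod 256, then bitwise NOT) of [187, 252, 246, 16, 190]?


Sum = 891 mod 256 = 123
Complement = 132

132


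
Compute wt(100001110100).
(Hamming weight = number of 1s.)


Counting 1s in 100001110100

5


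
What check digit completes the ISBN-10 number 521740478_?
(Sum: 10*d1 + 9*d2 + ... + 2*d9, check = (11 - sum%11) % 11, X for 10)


Weighted sum: 202
202 mod 11 = 4

Check digit: 7


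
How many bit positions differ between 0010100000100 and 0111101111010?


XOR: 0101001111110
Count of 1s: 8

8


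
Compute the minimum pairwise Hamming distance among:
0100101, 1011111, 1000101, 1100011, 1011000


Comparing all pairs, minimum distance: 2
Can detect 1 errors, correct 0 errors

2


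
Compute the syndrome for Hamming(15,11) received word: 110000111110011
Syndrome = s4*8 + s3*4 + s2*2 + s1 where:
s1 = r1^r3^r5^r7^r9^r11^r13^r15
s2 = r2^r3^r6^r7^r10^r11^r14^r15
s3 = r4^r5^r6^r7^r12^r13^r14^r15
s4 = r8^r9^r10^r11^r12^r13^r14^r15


s1=1, s2=0, s3=1, s4=0

Syndrome = 5 (error at position 5)


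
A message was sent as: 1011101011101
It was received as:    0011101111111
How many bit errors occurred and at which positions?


XOR: 1000000100010

3 error(s) at position(s): 0, 7, 11


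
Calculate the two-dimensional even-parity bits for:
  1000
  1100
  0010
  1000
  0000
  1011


Row parities: 101101
Column parities: 0101

Row P: 101101, Col P: 0101, Corner: 0


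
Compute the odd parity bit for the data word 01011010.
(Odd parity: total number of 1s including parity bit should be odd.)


Number of 1s in data: 4
Parity bit: 1

1


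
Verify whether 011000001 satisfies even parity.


Number of 1s: 3

No, parity error (3 ones)


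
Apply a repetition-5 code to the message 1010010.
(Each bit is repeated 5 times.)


Each bit -> 5 copies

11111000001111100000000001111100000


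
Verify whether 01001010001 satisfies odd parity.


Number of 1s: 4

No, parity error (4 ones)


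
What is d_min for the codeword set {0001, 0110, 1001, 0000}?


Comparing all pairs, minimum distance: 1
Can detect 0 errors, correct 0 errors

1


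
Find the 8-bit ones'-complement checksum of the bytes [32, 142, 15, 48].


Sum = 237 mod 256 = 237
Complement = 18

18


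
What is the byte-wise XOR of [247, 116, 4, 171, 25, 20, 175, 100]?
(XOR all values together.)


XOR chain: 247 ^ 116 ^ 4 ^ 171 ^ 25 ^ 20 ^ 175 ^ 100 = 234

234


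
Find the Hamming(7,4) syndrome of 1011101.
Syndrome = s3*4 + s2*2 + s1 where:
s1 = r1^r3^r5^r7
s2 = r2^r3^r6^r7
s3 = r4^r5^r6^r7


s1=0, s2=0, s3=1

Syndrome = 4 (error at position 4)


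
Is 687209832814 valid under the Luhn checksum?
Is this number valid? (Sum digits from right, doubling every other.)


Luhn sum = 55
55 mod 10 = 5

Invalid (Luhn sum mod 10 = 5)


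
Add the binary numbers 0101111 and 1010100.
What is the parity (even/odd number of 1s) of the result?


0101111 = 47
1010100 = 84
Sum = 131 = 10000011
1s count = 3

odd parity (3 ones in 10000011)


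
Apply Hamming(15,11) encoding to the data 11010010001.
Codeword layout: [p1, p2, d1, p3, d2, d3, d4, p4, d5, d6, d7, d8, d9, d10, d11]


Parity bits: p1=1, p2=0, p3=1, p4=0

101110100010001


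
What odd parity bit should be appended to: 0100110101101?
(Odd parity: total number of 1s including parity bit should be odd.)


Number of 1s in data: 7
Parity bit: 0

0


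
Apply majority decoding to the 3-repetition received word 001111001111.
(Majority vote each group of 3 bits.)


Groups: 001, 111, 001, 111
Majority votes: 0101

0101


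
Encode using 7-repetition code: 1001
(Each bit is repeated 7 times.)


Each bit -> 7 copies

1111111000000000000001111111


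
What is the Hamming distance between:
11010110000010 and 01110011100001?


XOR: 10100101100011
Count of 1s: 7

7


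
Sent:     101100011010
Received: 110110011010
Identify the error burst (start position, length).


XOR: 011010000000

Burst at position 1, length 4


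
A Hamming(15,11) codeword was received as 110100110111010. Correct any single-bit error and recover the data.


Syndrome = 11: error at position 11

Data: 00010101010 (corrected bit 11)


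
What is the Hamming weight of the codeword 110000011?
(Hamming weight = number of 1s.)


Counting 1s in 110000011

4


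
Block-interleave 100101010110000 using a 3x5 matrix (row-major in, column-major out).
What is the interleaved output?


Matrix:
  10010
  10101
  10000
Read columns: 111000010100010

111000010100010


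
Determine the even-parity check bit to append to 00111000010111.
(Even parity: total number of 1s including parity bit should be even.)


Number of 1s in data: 7
Parity bit: 1

1


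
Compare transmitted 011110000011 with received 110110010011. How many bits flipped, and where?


XOR: 101000010000

3 error(s) at position(s): 0, 2, 7


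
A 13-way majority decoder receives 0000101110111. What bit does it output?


Ones: 7 out of 13
Threshold: 7

1 (7/13 voted 1)


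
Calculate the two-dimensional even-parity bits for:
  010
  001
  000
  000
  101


Row parities: 11000
Column parities: 110

Row P: 11000, Col P: 110, Corner: 0


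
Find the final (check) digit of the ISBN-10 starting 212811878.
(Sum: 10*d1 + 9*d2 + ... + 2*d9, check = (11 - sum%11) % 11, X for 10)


Weighted sum: 181
181 mod 11 = 5

Check digit: 6


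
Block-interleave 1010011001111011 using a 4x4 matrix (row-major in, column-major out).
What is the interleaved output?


Matrix:
  1010
  0110
  0111
  1011
Read columns: 1001011011110011

1001011011110011


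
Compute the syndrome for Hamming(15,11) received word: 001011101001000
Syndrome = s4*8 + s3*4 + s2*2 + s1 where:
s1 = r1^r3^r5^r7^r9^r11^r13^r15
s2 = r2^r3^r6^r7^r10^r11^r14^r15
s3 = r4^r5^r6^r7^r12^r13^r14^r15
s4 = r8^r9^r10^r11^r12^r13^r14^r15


s1=0, s2=1, s3=0, s4=0

Syndrome = 2 (error at position 2)


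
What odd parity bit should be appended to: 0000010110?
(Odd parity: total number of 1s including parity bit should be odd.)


Number of 1s in data: 3
Parity bit: 0

0


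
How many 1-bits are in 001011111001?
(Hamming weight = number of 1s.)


Counting 1s in 001011111001

7


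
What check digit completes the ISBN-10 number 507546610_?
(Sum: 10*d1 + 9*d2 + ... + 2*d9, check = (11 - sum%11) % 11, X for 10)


Weighted sum: 222
222 mod 11 = 2

Check digit: 9


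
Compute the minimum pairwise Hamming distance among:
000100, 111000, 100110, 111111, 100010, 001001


Comparing all pairs, minimum distance: 1
Can detect 0 errors, correct 0 errors

1


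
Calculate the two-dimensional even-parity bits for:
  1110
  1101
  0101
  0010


Row parities: 1101
Column parities: 0100

Row P: 1101, Col P: 0100, Corner: 1


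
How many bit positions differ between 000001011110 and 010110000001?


XOR: 010111011111
Count of 1s: 9

9


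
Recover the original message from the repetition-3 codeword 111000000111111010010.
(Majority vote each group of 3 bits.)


Groups: 111, 000, 000, 111, 111, 010, 010
Majority votes: 1001100

1001100


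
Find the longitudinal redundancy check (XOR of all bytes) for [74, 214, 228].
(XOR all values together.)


XOR chain: 74 ^ 214 ^ 228 = 120

120


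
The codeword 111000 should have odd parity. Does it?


Number of 1s: 3

Yes, parity is correct (3 ones)


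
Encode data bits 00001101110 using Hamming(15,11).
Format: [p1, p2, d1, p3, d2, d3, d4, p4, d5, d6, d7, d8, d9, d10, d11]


Parity bits: p1=0, p2=0, p3=1, p4=1

000100011101110


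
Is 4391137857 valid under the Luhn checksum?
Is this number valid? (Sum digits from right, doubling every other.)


Luhn sum = 47
47 mod 10 = 7

Invalid (Luhn sum mod 10 = 7)


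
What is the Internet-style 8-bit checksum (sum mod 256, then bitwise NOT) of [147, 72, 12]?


Sum = 231 mod 256 = 231
Complement = 24

24


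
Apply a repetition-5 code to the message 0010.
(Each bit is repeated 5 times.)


Each bit -> 5 copies

00000000001111100000


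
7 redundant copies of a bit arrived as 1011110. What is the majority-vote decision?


Ones: 5 out of 7
Threshold: 4

1 (5/7 voted 1)


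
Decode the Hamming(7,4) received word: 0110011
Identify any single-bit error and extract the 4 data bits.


Syndrome = 0: no error detected

Data: 1011 (no errors)


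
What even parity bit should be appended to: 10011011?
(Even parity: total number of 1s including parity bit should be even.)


Number of 1s in data: 5
Parity bit: 1

1


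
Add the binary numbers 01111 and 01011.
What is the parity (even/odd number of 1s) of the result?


01111 = 15
01011 = 11
Sum = 26 = 11010
1s count = 3

odd parity (3 ones in 11010)


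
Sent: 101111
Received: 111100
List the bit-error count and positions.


XOR: 010011

3 error(s) at position(s): 1, 4, 5


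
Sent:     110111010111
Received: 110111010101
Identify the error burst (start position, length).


XOR: 000000000010

Burst at position 10, length 1


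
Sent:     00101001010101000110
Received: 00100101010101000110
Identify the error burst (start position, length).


XOR: 00001100000000000000

Burst at position 4, length 2


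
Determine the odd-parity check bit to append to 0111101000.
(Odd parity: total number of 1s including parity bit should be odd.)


Number of 1s in data: 5
Parity bit: 0

0


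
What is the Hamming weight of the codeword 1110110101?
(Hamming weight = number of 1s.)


Counting 1s in 1110110101

7


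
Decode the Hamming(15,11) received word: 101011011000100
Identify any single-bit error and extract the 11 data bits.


Syndrome = 13: error at position 13

Data: 11101000000 (corrected bit 13)


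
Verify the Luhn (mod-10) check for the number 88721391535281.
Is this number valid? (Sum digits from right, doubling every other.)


Luhn sum = 52
52 mod 10 = 2

Invalid (Luhn sum mod 10 = 2)


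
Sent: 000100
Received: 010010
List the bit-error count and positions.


XOR: 010110

3 error(s) at position(s): 1, 3, 4


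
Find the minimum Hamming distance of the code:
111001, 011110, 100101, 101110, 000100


Comparing all pairs, minimum distance: 2
Can detect 1 errors, correct 0 errors

2


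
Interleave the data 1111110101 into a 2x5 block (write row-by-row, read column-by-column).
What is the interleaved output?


Matrix:
  11111
  10101
Read columns: 1110111011

1110111011


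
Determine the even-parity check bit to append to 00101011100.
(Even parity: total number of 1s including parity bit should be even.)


Number of 1s in data: 5
Parity bit: 1

1


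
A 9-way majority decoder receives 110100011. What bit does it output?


Ones: 5 out of 9
Threshold: 5

1 (5/9 voted 1)


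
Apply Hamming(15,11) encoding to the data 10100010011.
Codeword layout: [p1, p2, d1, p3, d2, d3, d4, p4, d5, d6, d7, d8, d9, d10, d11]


Parity bits: p1=1, p2=1, p3=1, p4=1

111101010010011


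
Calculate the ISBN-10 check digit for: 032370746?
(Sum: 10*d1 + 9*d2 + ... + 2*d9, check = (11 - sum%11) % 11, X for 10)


Weighted sum: 158
158 mod 11 = 4

Check digit: 7


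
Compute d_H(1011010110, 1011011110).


XOR: 0000001000
Count of 1s: 1

1


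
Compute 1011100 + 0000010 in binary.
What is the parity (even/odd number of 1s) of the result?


1011100 = 92
0000010 = 2
Sum = 94 = 1011110
1s count = 5

odd parity (5 ones in 1011110)


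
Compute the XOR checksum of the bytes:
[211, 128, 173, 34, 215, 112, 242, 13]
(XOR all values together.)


XOR chain: 211 ^ 128 ^ 173 ^ 34 ^ 215 ^ 112 ^ 242 ^ 13 = 132

132


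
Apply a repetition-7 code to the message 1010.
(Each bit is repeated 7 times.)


Each bit -> 7 copies

1111111000000011111110000000


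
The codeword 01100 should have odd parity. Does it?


Number of 1s: 2

No, parity error (2 ones)


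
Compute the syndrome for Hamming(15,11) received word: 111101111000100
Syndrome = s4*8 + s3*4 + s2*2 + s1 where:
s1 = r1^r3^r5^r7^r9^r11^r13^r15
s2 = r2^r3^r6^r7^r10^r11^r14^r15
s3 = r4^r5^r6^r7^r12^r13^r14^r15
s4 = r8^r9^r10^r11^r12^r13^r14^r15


s1=1, s2=0, s3=0, s4=1

Syndrome = 9 (error at position 9)


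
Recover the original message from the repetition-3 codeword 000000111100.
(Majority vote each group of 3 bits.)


Groups: 000, 000, 111, 100
Majority votes: 0010

0010


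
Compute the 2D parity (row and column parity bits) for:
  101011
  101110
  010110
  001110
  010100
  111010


Row parities: 001100
Column parities: 110011

Row P: 001100, Col P: 110011, Corner: 0


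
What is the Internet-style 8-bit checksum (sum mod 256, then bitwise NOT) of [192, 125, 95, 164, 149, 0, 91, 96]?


Sum = 912 mod 256 = 144
Complement = 111

111


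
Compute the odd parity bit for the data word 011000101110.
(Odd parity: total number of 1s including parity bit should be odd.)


Number of 1s in data: 6
Parity bit: 1

1


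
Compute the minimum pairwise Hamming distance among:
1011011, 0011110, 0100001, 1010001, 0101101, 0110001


Comparing all pairs, minimum distance: 1
Can detect 0 errors, correct 0 errors

1


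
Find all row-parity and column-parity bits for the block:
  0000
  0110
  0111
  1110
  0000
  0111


Row parities: 001101
Column parities: 1000

Row P: 001101, Col P: 1000, Corner: 1


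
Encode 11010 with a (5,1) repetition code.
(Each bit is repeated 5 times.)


Each bit -> 5 copies

1111111111000001111100000


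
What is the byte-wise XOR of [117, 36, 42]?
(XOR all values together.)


XOR chain: 117 ^ 36 ^ 42 = 123

123


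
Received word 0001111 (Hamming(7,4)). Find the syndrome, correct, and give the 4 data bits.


Syndrome = 0: no error detected

Data: 0111 (no errors)


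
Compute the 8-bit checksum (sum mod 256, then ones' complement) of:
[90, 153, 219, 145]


Sum = 607 mod 256 = 95
Complement = 160

160


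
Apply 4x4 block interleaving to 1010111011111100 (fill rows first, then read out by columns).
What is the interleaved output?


Matrix:
  1010
  1110
  1111
  1100
Read columns: 1111011111100010

1111011111100010


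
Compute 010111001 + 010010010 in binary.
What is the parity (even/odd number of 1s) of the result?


010111001 = 185
010010010 = 146
Sum = 331 = 101001011
1s count = 5

odd parity (5 ones in 101001011)


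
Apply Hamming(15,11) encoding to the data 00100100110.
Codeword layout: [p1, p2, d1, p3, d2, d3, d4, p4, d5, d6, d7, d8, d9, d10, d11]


Parity bits: p1=1, p2=1, p3=1, p4=1

110101010100110


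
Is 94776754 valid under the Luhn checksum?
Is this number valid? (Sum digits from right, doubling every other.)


Luhn sum = 40
40 mod 10 = 0

Valid (Luhn sum mod 10 = 0)


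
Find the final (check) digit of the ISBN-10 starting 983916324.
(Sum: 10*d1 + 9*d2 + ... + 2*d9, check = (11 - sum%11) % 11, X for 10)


Weighted sum: 311
311 mod 11 = 3

Check digit: 8


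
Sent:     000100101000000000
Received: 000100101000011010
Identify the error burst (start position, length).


XOR: 000000000000011010

Burst at position 13, length 4


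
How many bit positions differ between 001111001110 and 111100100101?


XOR: 110011101011
Count of 1s: 8

8


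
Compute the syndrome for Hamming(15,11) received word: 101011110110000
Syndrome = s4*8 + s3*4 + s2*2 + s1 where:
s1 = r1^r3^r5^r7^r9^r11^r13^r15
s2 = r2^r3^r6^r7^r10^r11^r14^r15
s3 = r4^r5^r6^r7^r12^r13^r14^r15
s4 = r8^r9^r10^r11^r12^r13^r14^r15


s1=1, s2=1, s3=1, s4=1

Syndrome = 15 (error at position 15)


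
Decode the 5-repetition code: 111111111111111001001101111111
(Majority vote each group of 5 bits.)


Groups: 11111, 11111, 11111, 00100, 11011, 11111
Majority votes: 111011

111011


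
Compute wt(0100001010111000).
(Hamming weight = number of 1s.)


Counting 1s in 0100001010111000

6


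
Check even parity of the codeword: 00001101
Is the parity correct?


Number of 1s: 3

No, parity error (3 ones)


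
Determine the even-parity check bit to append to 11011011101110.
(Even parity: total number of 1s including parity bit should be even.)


Number of 1s in data: 10
Parity bit: 0

0


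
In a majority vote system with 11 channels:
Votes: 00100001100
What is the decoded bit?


Ones: 3 out of 11
Threshold: 6

0 (3/11 voted 1)


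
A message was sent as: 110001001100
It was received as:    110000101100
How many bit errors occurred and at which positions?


XOR: 000001100000

2 error(s) at position(s): 5, 6


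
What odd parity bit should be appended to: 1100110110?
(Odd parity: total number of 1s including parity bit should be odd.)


Number of 1s in data: 6
Parity bit: 1

1


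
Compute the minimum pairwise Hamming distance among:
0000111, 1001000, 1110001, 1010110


Comparing all pairs, minimum distance: 3
Can detect 2 errors, correct 1 errors

3


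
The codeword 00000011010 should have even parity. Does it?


Number of 1s: 3

No, parity error (3 ones)


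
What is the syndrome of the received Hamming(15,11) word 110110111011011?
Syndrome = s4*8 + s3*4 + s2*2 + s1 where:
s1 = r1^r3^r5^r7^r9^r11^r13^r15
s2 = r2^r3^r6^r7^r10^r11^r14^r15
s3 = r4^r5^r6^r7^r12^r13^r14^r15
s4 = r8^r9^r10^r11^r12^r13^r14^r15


s1=0, s2=1, s3=0, s4=0

Syndrome = 2 (error at position 2)


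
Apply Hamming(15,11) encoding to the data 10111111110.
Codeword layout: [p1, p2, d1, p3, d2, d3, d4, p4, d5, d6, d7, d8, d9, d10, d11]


Parity bits: p1=1, p2=0, p3=1, p4=0

101101101111110


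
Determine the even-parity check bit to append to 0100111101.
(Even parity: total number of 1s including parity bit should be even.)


Number of 1s in data: 6
Parity bit: 0

0


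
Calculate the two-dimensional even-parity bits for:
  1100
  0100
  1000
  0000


Row parities: 0110
Column parities: 0000

Row P: 0110, Col P: 0000, Corner: 0


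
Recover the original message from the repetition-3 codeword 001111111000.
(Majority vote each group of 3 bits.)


Groups: 001, 111, 111, 000
Majority votes: 0110

0110


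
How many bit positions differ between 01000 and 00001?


XOR: 01001
Count of 1s: 2

2


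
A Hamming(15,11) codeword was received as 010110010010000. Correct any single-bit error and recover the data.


Syndrome = 0: no error detected

Data: 01000010000 (no errors)


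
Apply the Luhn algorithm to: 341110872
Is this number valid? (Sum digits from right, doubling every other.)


Luhn sum = 30
30 mod 10 = 0

Valid (Luhn sum mod 10 = 0)


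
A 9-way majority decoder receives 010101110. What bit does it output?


Ones: 5 out of 9
Threshold: 5

1 (5/9 voted 1)


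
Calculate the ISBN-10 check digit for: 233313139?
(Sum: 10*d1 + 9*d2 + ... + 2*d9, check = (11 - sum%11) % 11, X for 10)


Weighted sum: 144
144 mod 11 = 1

Check digit: X


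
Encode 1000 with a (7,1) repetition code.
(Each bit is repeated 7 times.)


Each bit -> 7 copies

1111111000000000000000000000


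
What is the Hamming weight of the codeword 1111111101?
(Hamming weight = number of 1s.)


Counting 1s in 1111111101

9


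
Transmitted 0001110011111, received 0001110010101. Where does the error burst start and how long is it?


XOR: 0000000001010

Burst at position 9, length 3


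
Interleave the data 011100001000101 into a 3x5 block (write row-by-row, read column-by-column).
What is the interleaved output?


Matrix:
  01110
  00010
  00101
Read columns: 000100101110001

000100101110001


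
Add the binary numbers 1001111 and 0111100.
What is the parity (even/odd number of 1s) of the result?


1001111 = 79
0111100 = 60
Sum = 139 = 10001011
1s count = 4

even parity (4 ones in 10001011)


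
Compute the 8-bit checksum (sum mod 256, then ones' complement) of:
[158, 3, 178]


Sum = 339 mod 256 = 83
Complement = 172

172


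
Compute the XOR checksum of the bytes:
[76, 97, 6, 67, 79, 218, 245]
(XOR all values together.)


XOR chain: 76 ^ 97 ^ 6 ^ 67 ^ 79 ^ 218 ^ 245 = 8

8


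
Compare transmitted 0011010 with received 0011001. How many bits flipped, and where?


XOR: 0000011

2 error(s) at position(s): 5, 6


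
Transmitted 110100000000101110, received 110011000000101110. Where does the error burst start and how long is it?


XOR: 000111000000000000

Burst at position 3, length 3


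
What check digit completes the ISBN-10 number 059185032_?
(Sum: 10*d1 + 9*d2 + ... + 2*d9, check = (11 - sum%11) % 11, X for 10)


Weighted sum: 210
210 mod 11 = 1

Check digit: X


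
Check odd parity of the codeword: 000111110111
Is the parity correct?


Number of 1s: 8

No, parity error (8 ones)


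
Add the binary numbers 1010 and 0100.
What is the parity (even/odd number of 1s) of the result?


1010 = 10
0100 = 4
Sum = 14 = 1110
1s count = 3

odd parity (3 ones in 1110)


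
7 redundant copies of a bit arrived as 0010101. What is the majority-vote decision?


Ones: 3 out of 7
Threshold: 4

0 (3/7 voted 1)


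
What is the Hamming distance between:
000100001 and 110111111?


XOR: 110011110
Count of 1s: 6

6


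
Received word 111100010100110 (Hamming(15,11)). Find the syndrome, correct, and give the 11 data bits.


Syndrome = 5: error at position 5

Data: 11000100110 (corrected bit 5)


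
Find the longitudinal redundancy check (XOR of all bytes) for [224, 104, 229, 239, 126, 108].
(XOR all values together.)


XOR chain: 224 ^ 104 ^ 229 ^ 239 ^ 126 ^ 108 = 144

144


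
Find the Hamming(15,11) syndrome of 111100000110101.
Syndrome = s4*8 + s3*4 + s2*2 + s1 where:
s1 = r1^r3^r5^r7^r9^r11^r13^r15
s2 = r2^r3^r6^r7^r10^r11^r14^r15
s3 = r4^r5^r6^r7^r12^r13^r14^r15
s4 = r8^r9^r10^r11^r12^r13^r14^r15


s1=1, s2=1, s3=1, s4=0

Syndrome = 7 (error at position 7)


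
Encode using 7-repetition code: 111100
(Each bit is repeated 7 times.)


Each bit -> 7 copies

111111111111111111111111111100000000000000


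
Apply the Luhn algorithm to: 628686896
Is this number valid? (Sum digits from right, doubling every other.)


Luhn sum = 55
55 mod 10 = 5

Invalid (Luhn sum mod 10 = 5)


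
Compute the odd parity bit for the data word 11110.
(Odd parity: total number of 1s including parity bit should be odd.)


Number of 1s in data: 4
Parity bit: 1

1


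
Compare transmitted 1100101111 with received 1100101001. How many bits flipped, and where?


XOR: 0000000110

2 error(s) at position(s): 7, 8


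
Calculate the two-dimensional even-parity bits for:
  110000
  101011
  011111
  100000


Row parities: 0011
Column parities: 100100

Row P: 0011, Col P: 100100, Corner: 0


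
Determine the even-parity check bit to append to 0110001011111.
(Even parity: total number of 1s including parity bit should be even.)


Number of 1s in data: 8
Parity bit: 0

0


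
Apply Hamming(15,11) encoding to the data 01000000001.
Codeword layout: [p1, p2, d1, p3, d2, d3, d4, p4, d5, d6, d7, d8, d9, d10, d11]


Parity bits: p1=0, p2=1, p3=0, p4=1

010010010000001


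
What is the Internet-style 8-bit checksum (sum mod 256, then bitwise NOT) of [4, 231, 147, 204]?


Sum = 586 mod 256 = 74
Complement = 181

181


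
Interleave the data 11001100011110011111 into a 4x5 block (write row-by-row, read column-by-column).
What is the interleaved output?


Matrix:
  11001
  10001
  11100
  11111
Read columns: 11111011001100011101

11111011001100011101


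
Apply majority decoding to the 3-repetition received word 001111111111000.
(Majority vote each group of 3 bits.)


Groups: 001, 111, 111, 111, 000
Majority votes: 01110

01110


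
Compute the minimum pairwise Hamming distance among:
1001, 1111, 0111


Comparing all pairs, minimum distance: 1
Can detect 0 errors, correct 0 errors

1


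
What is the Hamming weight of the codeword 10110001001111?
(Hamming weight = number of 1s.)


Counting 1s in 10110001001111

8


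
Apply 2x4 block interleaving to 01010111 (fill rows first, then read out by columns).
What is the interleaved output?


Matrix:
  0101
  0111
Read columns: 00110111

00110111


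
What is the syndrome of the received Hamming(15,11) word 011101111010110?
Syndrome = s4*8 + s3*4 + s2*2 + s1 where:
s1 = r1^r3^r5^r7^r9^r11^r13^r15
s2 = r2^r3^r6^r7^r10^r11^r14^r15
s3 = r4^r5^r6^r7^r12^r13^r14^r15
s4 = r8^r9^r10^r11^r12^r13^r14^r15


s1=1, s2=0, s3=1, s4=1

Syndrome = 13 (error at position 13)


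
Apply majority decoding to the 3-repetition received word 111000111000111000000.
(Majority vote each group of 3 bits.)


Groups: 111, 000, 111, 000, 111, 000, 000
Majority votes: 1010100

1010100


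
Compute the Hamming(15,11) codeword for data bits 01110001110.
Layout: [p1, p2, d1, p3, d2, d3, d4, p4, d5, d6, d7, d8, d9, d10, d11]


Parity bits: p1=1, p2=1, p3=0, p4=1

110011110001110


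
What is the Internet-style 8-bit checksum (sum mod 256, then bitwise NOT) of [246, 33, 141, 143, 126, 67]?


Sum = 756 mod 256 = 244
Complement = 11

11


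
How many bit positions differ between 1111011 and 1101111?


XOR: 0010100
Count of 1s: 2

2


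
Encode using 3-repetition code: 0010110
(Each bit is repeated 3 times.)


Each bit -> 3 copies

000000111000111111000


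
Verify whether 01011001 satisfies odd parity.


Number of 1s: 4

No, parity error (4 ones)


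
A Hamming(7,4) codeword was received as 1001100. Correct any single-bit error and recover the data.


Syndrome = 0: no error detected

Data: 0100 (no errors)


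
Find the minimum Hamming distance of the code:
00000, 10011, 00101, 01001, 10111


Comparing all pairs, minimum distance: 1
Can detect 0 errors, correct 0 errors

1


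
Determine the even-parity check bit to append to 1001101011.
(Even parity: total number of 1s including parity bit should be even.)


Number of 1s in data: 6
Parity bit: 0

0


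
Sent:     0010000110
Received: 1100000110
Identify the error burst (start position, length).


XOR: 1110000000

Burst at position 0, length 3


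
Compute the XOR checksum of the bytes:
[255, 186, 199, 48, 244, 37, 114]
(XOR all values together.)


XOR chain: 255 ^ 186 ^ 199 ^ 48 ^ 244 ^ 37 ^ 114 = 17

17


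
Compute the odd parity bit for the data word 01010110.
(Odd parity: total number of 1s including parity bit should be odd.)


Number of 1s in data: 4
Parity bit: 1

1


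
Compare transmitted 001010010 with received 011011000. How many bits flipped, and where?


XOR: 010001010

3 error(s) at position(s): 1, 5, 7


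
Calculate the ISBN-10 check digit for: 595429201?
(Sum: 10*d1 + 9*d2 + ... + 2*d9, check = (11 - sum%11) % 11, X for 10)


Weighted sum: 266
266 mod 11 = 2

Check digit: 9


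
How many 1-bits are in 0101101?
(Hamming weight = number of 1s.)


Counting 1s in 0101101

4


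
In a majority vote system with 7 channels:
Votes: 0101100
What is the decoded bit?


Ones: 3 out of 7
Threshold: 4

0 (3/7 voted 1)


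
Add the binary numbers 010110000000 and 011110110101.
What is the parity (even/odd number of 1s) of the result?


010110000000 = 1408
011110110101 = 1973
Sum = 3381 = 110100110101
1s count = 7

odd parity (7 ones in 110100110101)


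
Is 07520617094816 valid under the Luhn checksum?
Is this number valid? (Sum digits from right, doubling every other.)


Luhn sum = 58
58 mod 10 = 8

Invalid (Luhn sum mod 10 = 8)


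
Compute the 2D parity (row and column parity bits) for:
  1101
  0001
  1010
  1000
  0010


Row parities: 11011
Column parities: 1100

Row P: 11011, Col P: 1100, Corner: 0


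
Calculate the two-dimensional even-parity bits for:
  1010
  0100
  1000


Row parities: 011
Column parities: 0110

Row P: 011, Col P: 0110, Corner: 0


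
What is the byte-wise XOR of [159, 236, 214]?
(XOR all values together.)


XOR chain: 159 ^ 236 ^ 214 = 165

165


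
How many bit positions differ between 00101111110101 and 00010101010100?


XOR: 00111010100001
Count of 1s: 6

6


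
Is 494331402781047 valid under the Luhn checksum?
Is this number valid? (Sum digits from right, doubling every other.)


Luhn sum = 64
64 mod 10 = 4

Invalid (Luhn sum mod 10 = 4)


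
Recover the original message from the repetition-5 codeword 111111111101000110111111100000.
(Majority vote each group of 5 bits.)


Groups: 11111, 11111, 01000, 11011, 11111, 00000
Majority votes: 110110

110110


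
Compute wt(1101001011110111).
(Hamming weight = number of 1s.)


Counting 1s in 1101001011110111

11


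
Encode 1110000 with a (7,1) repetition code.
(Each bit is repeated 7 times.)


Each bit -> 7 copies

1111111111111111111110000000000000000000000000000


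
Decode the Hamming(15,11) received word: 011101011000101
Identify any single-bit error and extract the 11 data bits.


Syndrome = 0: no error detected

Data: 10101000101 (no errors)


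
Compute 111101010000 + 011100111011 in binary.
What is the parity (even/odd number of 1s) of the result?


111101010000 = 3920
011100111011 = 1851
Sum = 5771 = 1011010001011
1s count = 7

odd parity (7 ones in 1011010001011)


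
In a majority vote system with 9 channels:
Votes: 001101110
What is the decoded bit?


Ones: 5 out of 9
Threshold: 5

1 (5/9 voted 1)


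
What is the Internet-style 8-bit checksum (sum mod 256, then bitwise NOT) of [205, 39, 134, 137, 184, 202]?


Sum = 901 mod 256 = 133
Complement = 122

122


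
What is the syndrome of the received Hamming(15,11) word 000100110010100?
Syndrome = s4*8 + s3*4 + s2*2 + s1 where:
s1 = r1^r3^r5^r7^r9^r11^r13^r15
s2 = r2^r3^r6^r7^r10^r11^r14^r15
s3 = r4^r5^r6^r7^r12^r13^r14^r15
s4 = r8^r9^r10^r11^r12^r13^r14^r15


s1=1, s2=0, s3=1, s4=1

Syndrome = 13 (error at position 13)


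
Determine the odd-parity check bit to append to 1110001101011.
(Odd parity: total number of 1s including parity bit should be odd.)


Number of 1s in data: 8
Parity bit: 1

1


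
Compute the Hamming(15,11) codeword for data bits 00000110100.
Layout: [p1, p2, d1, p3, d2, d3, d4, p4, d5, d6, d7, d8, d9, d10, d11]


Parity bits: p1=0, p2=0, p3=1, p4=1

000100010110100


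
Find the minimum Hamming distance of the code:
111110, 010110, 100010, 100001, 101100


Comparing all pairs, minimum distance: 2
Can detect 1 errors, correct 0 errors

2


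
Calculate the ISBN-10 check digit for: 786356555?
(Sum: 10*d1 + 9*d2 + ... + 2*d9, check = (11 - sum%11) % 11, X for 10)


Weighted sum: 316
316 mod 11 = 8

Check digit: 3


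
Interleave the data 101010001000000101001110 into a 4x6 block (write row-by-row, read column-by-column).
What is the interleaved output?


Matrix:
  101010
  001000
  000101
  001110
Read columns: 100000001101001110010010

100000001101001110010010


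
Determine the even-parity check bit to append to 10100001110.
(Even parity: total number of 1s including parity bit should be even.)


Number of 1s in data: 5
Parity bit: 1

1


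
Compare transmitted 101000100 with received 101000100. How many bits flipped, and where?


XOR: 000000000

0 errors (received matches sent)


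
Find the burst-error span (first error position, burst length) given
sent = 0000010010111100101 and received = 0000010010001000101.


XOR: 0000000000110100000

Burst at position 10, length 4


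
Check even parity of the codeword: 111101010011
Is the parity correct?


Number of 1s: 8

Yes, parity is correct (8 ones)


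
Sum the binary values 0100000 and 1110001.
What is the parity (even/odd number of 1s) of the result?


0100000 = 32
1110001 = 113
Sum = 145 = 10010001
1s count = 3

odd parity (3 ones in 10010001)


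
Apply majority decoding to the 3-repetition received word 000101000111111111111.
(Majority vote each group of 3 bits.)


Groups: 000, 101, 000, 111, 111, 111, 111
Majority votes: 0101111

0101111


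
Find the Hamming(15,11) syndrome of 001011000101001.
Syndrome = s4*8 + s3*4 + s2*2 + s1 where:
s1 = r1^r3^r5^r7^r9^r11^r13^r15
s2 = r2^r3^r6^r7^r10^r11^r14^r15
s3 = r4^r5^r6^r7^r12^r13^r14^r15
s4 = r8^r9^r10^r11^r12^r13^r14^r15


s1=1, s2=0, s3=0, s4=1

Syndrome = 9 (error at position 9)


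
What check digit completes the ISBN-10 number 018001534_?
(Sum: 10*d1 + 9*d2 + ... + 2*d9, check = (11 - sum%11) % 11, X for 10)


Weighted sum: 115
115 mod 11 = 5

Check digit: 6


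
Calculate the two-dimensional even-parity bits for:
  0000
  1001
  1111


Row parities: 000
Column parities: 0110

Row P: 000, Col P: 0110, Corner: 0


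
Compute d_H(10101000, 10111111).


XOR: 00010111
Count of 1s: 4

4


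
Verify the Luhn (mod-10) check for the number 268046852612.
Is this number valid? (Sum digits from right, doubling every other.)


Luhn sum = 57
57 mod 10 = 7

Invalid (Luhn sum mod 10 = 7)


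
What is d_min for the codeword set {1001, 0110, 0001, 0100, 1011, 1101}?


Comparing all pairs, minimum distance: 1
Can detect 0 errors, correct 0 errors

1


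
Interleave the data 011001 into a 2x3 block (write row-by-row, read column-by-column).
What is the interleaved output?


Matrix:
  011
  001
Read columns: 001011

001011
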